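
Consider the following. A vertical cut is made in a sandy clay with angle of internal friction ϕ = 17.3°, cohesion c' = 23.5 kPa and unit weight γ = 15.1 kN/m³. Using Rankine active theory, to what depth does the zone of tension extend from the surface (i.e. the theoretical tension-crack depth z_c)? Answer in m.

4.23 m

K_a = tan²(45° − 17.3°/2) = 0.5416; √K_a = 0.7359.
The active pressure is zero where K_a γ z = 2c√K_a, so z_c = 2c/(γ√K_a) = 2×23.5/(15.1×0.7359) = 4.230 m.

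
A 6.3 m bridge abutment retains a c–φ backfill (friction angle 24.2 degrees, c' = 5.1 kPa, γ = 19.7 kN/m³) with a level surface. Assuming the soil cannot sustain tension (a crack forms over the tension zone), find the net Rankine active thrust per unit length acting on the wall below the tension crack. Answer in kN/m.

K_a = 0.4185; √K_a = 0.6469.
Tension-crack depth z_c = 2c/(γ√K_a) = 2×5.1/(19.7×0.6469) = 0.8003 m.
σ_a at base = K_a γ H − 2c√K_a = 0.4185×19.7×6.3 − 2×5.1×0.6469 = 45.34 kPa.
P_a = ½ × 45.34 × (H − z_c) = 0.5×45.34×5.500 = 124.7 kN/m.

125 kN/m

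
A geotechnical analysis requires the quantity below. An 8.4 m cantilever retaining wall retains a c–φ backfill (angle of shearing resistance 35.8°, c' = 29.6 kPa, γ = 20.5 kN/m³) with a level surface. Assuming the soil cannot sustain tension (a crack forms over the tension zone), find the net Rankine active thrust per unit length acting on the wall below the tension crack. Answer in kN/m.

K_a = 0.2619; √K_a = 0.5117.
Tension-crack depth z_c = 2c/(γ√K_a) = 2×29.6/(20.5×0.5117) = 5.643 m.
σ_a at base = K_a γ H − 2c√K_a = 0.2619×20.5×8.4 − 2×29.6×0.5117 = 14.80 kPa.
P_a = ½ × 14.80 × (H − z_c) = 0.5×14.80×2.757 = 20.40 kN/m.

20.4 kN/m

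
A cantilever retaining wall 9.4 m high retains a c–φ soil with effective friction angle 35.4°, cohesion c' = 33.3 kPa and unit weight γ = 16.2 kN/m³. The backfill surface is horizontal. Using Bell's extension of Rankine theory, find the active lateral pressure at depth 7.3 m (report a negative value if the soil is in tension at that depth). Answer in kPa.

-2.87 kPa

K_a = (1 − sin φ)/(1 + sin φ) = 0.2664.
σ_a = K_a γ z − 2c√K_a = 0.2664×16.2×7.3 − 2×33.3×0.5161 = -2.870 kPa.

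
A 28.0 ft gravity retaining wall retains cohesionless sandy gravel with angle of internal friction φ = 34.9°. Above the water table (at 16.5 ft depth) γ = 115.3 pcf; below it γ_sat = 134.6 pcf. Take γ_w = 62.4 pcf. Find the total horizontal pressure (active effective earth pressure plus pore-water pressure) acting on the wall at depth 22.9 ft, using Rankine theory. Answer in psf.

1040 psf

K_a = (1 − sin φ)/(1 + sin φ) = 0.2721.
γ' = 134.6 − 62.4 = 72.20 pcf.
Effective vertical stress at 22.9 ft: σ'_v = 115.3×16.5 + 72.20×6.40 = 2365 psf.
σ'_h = K_a σ'_v = 0.2721 × 2365 = 643.5 psf; u = γ_w × 6.40 = 399.4 psf.
Total σ_h = 643.5 + 399.4 = 1043 psf.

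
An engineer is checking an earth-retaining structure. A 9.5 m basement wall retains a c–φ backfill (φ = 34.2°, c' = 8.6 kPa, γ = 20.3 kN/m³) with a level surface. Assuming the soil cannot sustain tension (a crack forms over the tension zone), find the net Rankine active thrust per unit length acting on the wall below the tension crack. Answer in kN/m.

K_a = 0.2803; √K_a = 0.5295.
Tension-crack depth z_c = 2c/(γ√K_a) = 2×8.6/(20.3×0.5295) = 1.600 m.
σ_a at base = K_a γ H − 2c√K_a = 0.2803×20.3×9.5 − 2×8.6×0.5295 = 44.96 kPa.
P_a = ½ × 44.96 × (H − z_c) = 0.5×44.96×7.900 = 177.6 kN/m.

178 kN/m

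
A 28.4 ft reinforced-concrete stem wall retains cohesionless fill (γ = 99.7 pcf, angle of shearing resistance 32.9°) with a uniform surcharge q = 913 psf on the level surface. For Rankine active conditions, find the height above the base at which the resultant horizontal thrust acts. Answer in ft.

11.3 ft

K_a = 0.2960.
Triangular part P₁ = ½K_aγH² = 11900 at H/3 = 9.467 ft; rectangular part P₂ = K_a q H = 7676 at H/2 = 14.20 ft.
ȳ = (P₁·9.467 + P₂·14.20)/(P₁+P₂) = 11.32 ft.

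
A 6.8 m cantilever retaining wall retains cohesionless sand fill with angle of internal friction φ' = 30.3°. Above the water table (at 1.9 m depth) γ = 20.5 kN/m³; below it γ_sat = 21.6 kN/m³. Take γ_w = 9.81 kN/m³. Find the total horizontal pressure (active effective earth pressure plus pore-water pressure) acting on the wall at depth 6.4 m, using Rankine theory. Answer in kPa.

K_a = (1 − sin φ)/(1 + sin φ) = 0.3293.
γ' = 21.6 − 9.81 = 11.79 kN/m³.
Effective vertical stress at 6.4 m: σ'_v = 20.5×1.9 + 11.79×4.50 = 92.00 kPa.
σ'_h = K_a σ'_v = 0.3293 × 92.00 = 30.30 kPa; u = γ_w × 4.50 = 44.15 kPa.
Total σ_h = 30.30 + 44.15 = 74.44 kPa.

74.4 kPa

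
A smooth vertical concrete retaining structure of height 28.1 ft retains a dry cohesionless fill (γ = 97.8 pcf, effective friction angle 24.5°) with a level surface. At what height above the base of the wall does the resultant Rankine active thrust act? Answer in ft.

K_a = 0.4137.
The pressure distribution is triangular, so the resultant acts at H/3 above the base = 28.1/3 = 9.367 ft.

9.37 ft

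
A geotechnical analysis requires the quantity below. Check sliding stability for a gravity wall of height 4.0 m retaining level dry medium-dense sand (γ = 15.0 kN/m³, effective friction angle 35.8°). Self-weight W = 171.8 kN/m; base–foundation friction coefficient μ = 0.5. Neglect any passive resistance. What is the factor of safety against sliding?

K_a = tan²(45° − 35.8°/2) = 0.2619.
P_a = ½K_aγH² = 0.5×0.2619×15.0×4.0² = 31.42 kN/m, acting at H/3 = 1.333 m above the base.
FS_sliding = μW / P_a = 0.5×171.8 / 31.42 = 2.734.

2.73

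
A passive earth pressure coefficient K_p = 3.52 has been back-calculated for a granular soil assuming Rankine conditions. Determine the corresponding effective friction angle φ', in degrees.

K_p = (1+sin φ)/(1−sin φ) ⇒ sin φ = (K_p − 1)/(K_p + 1) = 0.5575.
φ = arcsin(0.5575) = 33.88°.

33.9°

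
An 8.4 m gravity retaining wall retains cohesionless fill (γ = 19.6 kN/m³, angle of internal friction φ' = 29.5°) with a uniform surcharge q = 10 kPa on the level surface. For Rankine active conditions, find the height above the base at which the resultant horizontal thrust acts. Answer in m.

2.95 m

K_a = 0.3401.
Triangular part P₁ = ½K_aγH² = 235.2 at H/3 = 2.800 m; rectangular part P₂ = K_a q H = 28.57 at H/2 = 4.200 m.
ȳ = (P₁·2.800 + P₂·4.200)/(P₁+P₂) = 2.952 m.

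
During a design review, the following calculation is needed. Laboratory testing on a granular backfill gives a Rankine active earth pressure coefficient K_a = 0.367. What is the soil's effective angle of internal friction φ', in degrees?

27.6°

K_a = tan²(45° − φ/2) ⇒ 45° − φ/2 = arctan(√0.367) = 31.21°.
φ = 2(45° − 31.21°) = 27.58°.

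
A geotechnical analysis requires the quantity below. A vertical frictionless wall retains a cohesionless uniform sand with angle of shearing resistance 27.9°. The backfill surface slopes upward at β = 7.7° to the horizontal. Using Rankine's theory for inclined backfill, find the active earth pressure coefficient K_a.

0.374

K_a = cos β · (cos β − √(cos²β − cos²φ)) / (cos β + √(cos²β − cos²φ)).
cos β = 0.9910, cos φ = 0.8838, √(cos²β − cos²φ) = 0.4483.
K_a = 0.9910 × (0.9910 − 0.4483)/(0.9910 + 0.4483) = 0.3736.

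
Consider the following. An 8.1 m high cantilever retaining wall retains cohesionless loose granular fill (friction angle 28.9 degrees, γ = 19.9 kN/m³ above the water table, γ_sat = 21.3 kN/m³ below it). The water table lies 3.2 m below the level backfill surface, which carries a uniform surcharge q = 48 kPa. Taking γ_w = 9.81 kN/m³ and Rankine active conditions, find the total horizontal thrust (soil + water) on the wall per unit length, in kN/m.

445 kN/m

K_a = tan²(45° − φ/2) = 0.3484.
γ' = 21.3 − 9.81 = 11.49 kN/m³. h₂ = H − d_w = 4.9 m.
σ'_h: at surface K_a·q = 16.72; at WT K_a(q+γd_w) = 38.90; at base K_a(q+γd_w+γ'h₂) = 58.52 kPa.
P₁ = ½(16.72+38.90)×3.2 = 89.00; P₂ = ½(38.90+58.52)×4.9 = 238.7; P_w = ½γ_w h₂² = 117.8.
Total = 89.00+238.7+117.8 = 445.5 kN/m.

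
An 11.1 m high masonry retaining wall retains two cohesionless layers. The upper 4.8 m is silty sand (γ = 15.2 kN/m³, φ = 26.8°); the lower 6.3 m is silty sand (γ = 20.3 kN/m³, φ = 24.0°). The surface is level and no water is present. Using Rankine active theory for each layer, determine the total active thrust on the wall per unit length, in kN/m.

K_a1 = tan²(45°−26.8°/2) = 0.3785; K_a2 = tan²(45°−24.0°/2) = 0.4217.
Layer 1: σ at base = K_a1 γ₁ h₁ = 27.61 kPa; P₁ = ½×27.61×4.8 = 66.27.
Layer 2: σ_v at top = γ₁h₁ = 72.96; σ_h top = K_a2×72.96 = 30.77; σ_h base = K_a2×(72.96+20.3×6.3) = 84.70.
P₂ = ½(30.77+84.70)×6.3 = 363.7. Total P_a = 66.27+363.7 = 430.0 kN/m.

430 kN/m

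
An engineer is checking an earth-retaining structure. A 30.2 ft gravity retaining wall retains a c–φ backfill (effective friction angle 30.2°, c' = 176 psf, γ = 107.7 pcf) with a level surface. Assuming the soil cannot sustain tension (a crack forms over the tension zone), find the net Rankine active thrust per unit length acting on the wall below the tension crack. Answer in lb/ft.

K_a = 0.3307; √K_a = 0.5750.
Tension-crack depth z_c = 2c/(γ√K_a) = 2×176/(107.7×0.5750) = 5.684 ft.
σ_a at base = K_a γ H − 2c√K_a = 0.3307×107.7×30.2 − 2×176×0.5750 = 873.1 psf.
P_a = ½ × 873.1 × (H − z_c) = 0.5×873.1×24.52 = 10700 lb/ft.

10700 lb/ft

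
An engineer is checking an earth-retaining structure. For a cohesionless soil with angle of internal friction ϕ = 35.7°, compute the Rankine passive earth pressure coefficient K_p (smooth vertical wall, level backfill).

3.80

K_p = (1 + sin φ)/(1 − sin φ) = tan²(45° + 35.7°/2) = 3.802.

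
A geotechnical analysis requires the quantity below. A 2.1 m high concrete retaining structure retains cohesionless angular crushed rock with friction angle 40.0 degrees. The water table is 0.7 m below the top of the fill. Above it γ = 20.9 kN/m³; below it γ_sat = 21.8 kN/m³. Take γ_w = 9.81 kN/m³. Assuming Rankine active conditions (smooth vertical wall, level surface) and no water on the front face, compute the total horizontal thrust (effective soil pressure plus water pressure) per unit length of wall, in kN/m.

17.7 kN/m

K_a = tan²(45° − φ/2) = 0.2174.
γ' = 21.8 − 9.81 = 11.99 kN/m³. Depth below WT = 1.4 m.
σ'_h at WT = K_a γ d_w = 3.181 kPa; at base = 3.181 + K_a γ' × 1.4 = 6.831 kPa.
P₁ (0–0.7 m) = ½×3.181×0.7 = 1.113. P₂ (0.7–2.1 m) = ½(3.181+6.831)×1.4 = 7.009.
P_w = ½ γ_w h₂² = 0.5×9.81×1.4² = 9.614. Total = 1.113+7.009+9.614 = 17.74 kN/m.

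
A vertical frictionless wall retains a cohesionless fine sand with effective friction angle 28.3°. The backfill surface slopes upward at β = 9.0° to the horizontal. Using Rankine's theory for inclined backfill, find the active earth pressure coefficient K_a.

0.372

K_a = cos β · (cos β − √(cos²β − cos²φ)) / (cos β + √(cos²β − cos²φ)).
cos β = 0.9877, cos φ = 0.8805, √(cos²β − cos²φ) = 0.4475.
K_a = 0.9877 × (0.9877 − 0.4475)/(0.9877 + 0.4475) = 0.3717.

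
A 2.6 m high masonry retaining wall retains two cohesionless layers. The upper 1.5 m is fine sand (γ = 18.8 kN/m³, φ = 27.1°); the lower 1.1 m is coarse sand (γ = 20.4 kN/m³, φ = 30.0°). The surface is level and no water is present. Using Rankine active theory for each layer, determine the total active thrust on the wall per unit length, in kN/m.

K_a1 = tan²(45°−27.1°/2) = 0.3741; K_a2 = tan²(45°−30.0°/2) = 0.3333.
Layer 1: σ at base = K_a1 γ₁ h₁ = 10.55 kPa; P₁ = ½×10.55×1.5 = 7.911.
Layer 2: σ_v at top = γ₁h₁ = 28.20; σ_h top = K_a2×28.20 = 9.400; σ_h base = K_a2×(28.20+20.4×1.1) = 16.88.
P₂ = ½(9.400+16.88)×1.1 = 14.45. Total P_a = 7.911+14.45 = 22.37 kN/m.

22.4 kN/m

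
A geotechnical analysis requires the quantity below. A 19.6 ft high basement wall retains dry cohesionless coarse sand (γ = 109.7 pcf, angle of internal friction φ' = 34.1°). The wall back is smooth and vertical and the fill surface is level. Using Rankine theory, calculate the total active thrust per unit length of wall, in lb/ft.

5930 lb/ft

K_a = tan²(45° − φ/2) = 0.2815.
P_a = ½ K_a γ H² = 0.5 × 0.2815 × 109.7 × 19.6² = 5932 lb/ft.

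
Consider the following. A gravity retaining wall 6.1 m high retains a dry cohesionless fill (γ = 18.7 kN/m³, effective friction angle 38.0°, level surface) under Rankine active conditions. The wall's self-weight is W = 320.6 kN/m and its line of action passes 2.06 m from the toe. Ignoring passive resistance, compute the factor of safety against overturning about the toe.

K_a = tan²(45° − 38.0°/2) = 0.2379.
P_a = ½K_aγH² = 0.5×0.2379×18.7×6.1² = 82.76 kN/m, acting at H/3 = 2.033 m above the base.
Overturning moment M_o = P_a × H/3 = 82.76 × 2.033 = 168.3.
Resisting moment M_r = W × 2.06 = 320.6 × 2.06 = 660.4.
FS_overturning = M_r/M_o = 660.4/168.3 = 3.925.

3.92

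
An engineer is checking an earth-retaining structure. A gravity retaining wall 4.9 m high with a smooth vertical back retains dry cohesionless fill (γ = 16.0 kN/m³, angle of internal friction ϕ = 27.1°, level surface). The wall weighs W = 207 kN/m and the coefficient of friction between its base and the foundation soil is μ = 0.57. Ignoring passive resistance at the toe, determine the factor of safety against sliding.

1.64

K_a = tan²(45° − 27.1°/2) = 0.3741.
P_a = ½K_aγH² = 0.5×0.3741×16.0×4.9² = 71.85 kN/m, acting at H/3 = 1.633 m above the base.
FS_sliding = μW / P_a = 0.57×207 / 71.85 = 1.642.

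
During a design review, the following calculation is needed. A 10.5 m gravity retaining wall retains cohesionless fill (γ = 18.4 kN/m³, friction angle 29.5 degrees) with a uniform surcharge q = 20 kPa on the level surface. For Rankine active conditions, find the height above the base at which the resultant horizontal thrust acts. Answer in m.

3.80 m

K_a = 0.3401.
Triangular part P₁ = ½K_aγH² = 345.0 at H/3 = 3.500 m; rectangular part P₂ = K_a q H = 71.42 at H/2 = 5.250 m.
ȳ = (P₁·3.500 + P₂·5.250)/(P₁+P₂) = 3.800 m.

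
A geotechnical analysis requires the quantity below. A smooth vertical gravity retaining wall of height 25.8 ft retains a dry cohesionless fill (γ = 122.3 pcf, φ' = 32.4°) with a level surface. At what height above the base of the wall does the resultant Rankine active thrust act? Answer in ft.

K_a = 0.3022.
The pressure distribution is triangular, so the resultant acts at H/3 above the base = 25.8/3 = 8.600 ft.

8.60 ft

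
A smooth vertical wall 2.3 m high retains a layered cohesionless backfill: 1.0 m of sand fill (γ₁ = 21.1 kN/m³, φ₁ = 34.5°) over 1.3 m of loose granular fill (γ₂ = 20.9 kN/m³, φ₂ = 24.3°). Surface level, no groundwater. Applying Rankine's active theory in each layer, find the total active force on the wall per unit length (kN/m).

K_a1 = tan²(45°−34.5°/2) = 0.2768; K_a2 = tan²(45°−24.3°/2) = 0.4169.
Layer 1: σ at base = K_a1 γ₁ h₁ = 5.841 kPa; P₁ = ½×5.841×1.0 = 2.920.
Layer 2: σ_v at top = γ₁h₁ = 21.10; σ_h top = K_a2×21.10 = 8.797; σ_h base = K_a2×(21.10+20.9×1.3) = 20.12.
P₂ = ½(8.797+20.12)×1.3 = 18.80. Total P_a = 2.920+18.80 = 21.72 kN/m.

21.7 kN/m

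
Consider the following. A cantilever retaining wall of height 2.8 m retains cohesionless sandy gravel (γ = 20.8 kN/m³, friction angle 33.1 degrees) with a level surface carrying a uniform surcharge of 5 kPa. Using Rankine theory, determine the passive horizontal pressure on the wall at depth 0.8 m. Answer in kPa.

73.7 kPa

K_p = (1 + sin φ)/(1 − sin φ) = 3.406.
σ_v = γz + q = 20.8 × 0.8 + 5 = 21.64 kPa.
σ_h = K_p σ_v = 3.406 × 21.64 = 73.71 kPa.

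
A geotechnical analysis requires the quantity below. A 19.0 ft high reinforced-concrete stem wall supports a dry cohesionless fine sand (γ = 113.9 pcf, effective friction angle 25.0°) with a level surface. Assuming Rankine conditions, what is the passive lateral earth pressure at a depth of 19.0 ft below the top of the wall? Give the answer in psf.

K_p = (1 + sin φ)/(1 − sin φ) = 2.464.
σ_h = K_p γ z = 2.464 × 113.9 × 19.0 = 5332 psf.

5330 psf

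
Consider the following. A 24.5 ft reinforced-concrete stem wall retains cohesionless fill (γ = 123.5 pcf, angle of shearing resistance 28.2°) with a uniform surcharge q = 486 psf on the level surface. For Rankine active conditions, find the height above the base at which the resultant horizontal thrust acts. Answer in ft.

K_a = 0.3582.
Triangular part P₁ = ½K_aγH² = 13280 at H/3 = 8.167 ft; rectangular part P₂ = K_a q H = 4265 at H/2 = 12.25 ft.
ȳ = (P₁·8.167 + P₂·12.25)/(P₁+P₂) = 9.159 ft.

9.16 ft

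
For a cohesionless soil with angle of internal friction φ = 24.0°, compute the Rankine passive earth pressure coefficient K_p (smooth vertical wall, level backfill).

K_p = (1 + sin φ)/(1 − sin φ) = tan²(45° + 24.0°/2) = 2.371.

2.37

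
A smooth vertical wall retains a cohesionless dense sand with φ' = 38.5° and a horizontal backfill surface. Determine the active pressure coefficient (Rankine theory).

K_a = (1 − sin φ)/(1 + sin φ) = (1 − sin 38.5°)/(1 + sin 38.5°) = 0.2327.

0.233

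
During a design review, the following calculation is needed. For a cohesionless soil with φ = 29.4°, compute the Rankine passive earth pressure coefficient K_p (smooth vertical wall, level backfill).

2.93

K_p = (1 + sin φ)/(1 − sin φ) = tan²(45° + 29.4°/2) = 2.929.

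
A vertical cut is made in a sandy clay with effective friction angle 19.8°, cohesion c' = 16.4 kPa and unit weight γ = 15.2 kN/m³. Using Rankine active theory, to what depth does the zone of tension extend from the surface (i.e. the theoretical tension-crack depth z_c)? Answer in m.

K_a = tan²(45° − 19.8°/2) = 0.4939; √K_a = 0.7028.
The active pressure is zero where K_a γ z = 2c√K_a, so z_c = 2c/(γ√K_a) = 2×16.4/(15.2×0.7028) = 3.070 m.

3.07 m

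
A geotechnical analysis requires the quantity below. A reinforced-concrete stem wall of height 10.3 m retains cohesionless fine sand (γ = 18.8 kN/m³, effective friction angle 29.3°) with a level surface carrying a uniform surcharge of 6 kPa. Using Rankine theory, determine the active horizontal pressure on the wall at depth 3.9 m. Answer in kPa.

K_a = (1 − sin φ)/(1 + sin φ) = 0.3428.
σ_v = γz + q = 18.8 × 3.9 + 6 = 79.32 kPa.
σ_h = K_a σ_v = 0.3428 × 79.32 = 27.19 kPa.

27.2 kPa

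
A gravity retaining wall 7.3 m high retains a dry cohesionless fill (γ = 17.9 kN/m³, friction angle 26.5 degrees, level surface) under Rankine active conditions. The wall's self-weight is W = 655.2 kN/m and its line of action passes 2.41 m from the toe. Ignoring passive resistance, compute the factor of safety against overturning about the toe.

3.55

K_a = tan²(45° − 26.5°/2) = 0.3829.
P_a = ½K_aγH² = 0.5×0.3829×17.9×7.3² = 182.6 kN/m, acting at H/3 = 2.433 m above the base.
Overturning moment M_o = P_a × H/3 = 182.6 × 2.433 = 444.4.
Resisting moment M_r = W × 2.41 = 655.2 × 2.41 = 1579.
FS_overturning = M_r/M_o = 1579/444.4 = 3.553.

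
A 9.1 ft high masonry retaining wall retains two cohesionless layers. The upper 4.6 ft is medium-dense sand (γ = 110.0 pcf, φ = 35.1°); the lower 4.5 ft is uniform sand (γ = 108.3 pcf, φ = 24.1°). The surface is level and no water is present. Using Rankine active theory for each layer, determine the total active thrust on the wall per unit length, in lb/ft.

1730 lb/ft

K_a1 = tan²(45°−35.1°/2) = 0.2698; K_a2 = tan²(45°−24.1°/2) = 0.4201.
Layer 1: σ at base = K_a1 γ₁ h₁ = 136.5 psf; P₁ = ½×136.5×4.6 = 314.0.
Layer 2: σ_v at top = γ₁h₁ = 506.0; σ_h top = K_a2×506.0 = 212.6; σ_h base = K_a2×(506.0+108.3×4.5) = 417.3.
P₂ = ½(212.6+417.3)×4.5 = 1417. Total P_a = 314.0+1417 = 1731 lb/ft.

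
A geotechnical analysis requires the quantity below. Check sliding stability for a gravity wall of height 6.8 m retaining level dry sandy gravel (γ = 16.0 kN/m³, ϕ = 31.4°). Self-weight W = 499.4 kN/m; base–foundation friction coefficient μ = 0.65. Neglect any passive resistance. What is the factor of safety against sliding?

2.79

K_a = tan²(45° − 31.4°/2) = 0.3149.
P_a = ½K_aγH² = 0.5×0.3149×16.0×6.8² = 116.5 kN/m, acting at H/3 = 2.267 m above the base.
FS_sliding = μW / P_a = 0.65×499.4 / 116.5 = 2.787.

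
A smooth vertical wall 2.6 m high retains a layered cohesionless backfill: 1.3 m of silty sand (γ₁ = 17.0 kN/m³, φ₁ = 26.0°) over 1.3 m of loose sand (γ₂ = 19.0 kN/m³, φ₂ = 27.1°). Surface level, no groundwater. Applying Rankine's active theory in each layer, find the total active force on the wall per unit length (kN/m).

K_a1 = tan²(45°−26.0°/2) = 0.3905; K_a2 = tan²(45°−27.1°/2) = 0.3741.
Layer 1: σ at base = K_a1 γ₁ h₁ = 8.629 kPa; P₁ = ½×8.629×1.3 = 5.609.
Layer 2: σ_v at top = γ₁h₁ = 22.10; σ_h top = K_a2×22.10 = 8.267; σ_h base = K_a2×(22.10+19.0×1.3) = 17.51.
P₂ = ½(8.267+17.51)×1.3 = 16.75. Total P_a = 5.609+16.75 = 22.36 kN/m.

22.4 kN/m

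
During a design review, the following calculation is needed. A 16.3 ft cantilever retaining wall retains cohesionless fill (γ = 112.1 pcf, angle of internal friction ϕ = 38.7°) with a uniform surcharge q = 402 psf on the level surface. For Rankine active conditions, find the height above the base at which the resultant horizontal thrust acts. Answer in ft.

6.26 ft

K_a = 0.2306.
Triangular part P₁ = ½K_aγH² = 3434 at H/3 = 5.433 ft; rectangular part P₂ = K_a q H = 1511 at H/2 = 8.150 ft.
ȳ = (P₁·5.433 + P₂·8.150)/(P₁+P₂) = 6.263 ft.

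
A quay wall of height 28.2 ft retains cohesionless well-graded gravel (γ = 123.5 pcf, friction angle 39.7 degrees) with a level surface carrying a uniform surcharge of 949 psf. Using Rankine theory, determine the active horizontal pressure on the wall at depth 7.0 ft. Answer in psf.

K_a = (1 − sin φ)/(1 + sin φ) = 0.2204.
σ_v = γz + q = 123.5 × 7.0 + 949 = 1814 psf.
σ_h = K_a σ_v = 0.2204 × 1814 = 399.7 psf.

400 psf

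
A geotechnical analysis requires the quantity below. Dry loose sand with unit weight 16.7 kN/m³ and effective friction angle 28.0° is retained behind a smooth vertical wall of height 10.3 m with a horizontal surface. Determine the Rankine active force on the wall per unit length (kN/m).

320 kN/m

K_a = tan²(45° − φ/2) = 0.3610.
P_a = ½ K_a γ H² = 0.5 × 0.3610 × 16.7 × 10.3² = 319.8 kN/m.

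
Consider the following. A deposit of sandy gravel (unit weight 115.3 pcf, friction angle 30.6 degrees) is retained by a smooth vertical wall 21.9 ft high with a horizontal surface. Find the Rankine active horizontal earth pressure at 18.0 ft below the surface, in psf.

675 psf

K_a = (1 − sin φ)/(1 + sin φ) = 0.3253.
σ_h = K_a γ z = 0.3253 × 115.3 × 18.0 = 675.2 psf.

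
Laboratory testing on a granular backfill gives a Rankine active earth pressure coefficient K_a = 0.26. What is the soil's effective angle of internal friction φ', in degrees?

36.0°

K_a = tan²(45° − φ/2) ⇒ 45° − φ/2 = arctan(√0.26) = 27.02°.
φ = 2(45° − 27.02°) = 35.97°.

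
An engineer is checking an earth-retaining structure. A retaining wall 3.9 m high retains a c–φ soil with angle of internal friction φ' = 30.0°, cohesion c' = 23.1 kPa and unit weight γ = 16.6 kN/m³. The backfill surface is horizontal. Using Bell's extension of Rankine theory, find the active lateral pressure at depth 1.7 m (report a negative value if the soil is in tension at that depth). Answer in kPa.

K_a = (1 − sin φ)/(1 + sin φ) = 0.3333.
σ_a = K_a γ z − 2c√K_a = 0.3333×16.6×1.7 − 2×23.1×0.5774 = -17.27 kPa.

-17.3 kPa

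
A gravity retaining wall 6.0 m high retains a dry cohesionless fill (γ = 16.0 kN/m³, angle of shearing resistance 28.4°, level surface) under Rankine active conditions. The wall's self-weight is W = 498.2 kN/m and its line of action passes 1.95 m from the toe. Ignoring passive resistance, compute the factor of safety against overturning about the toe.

4.75

K_a = tan²(45° − 28.4°/2) = 0.3554.
P_a = ½K_aγH² = 0.5×0.3554×16.0×6.0² = 102.3 kN/m, acting at H/3 = 2.000 m above the base.
Overturning moment M_o = P_a × H/3 = 102.3 × 2.000 = 204.7.
Resisting moment M_r = W × 1.95 = 498.2 × 1.95 = 971.5.
FS_overturning = M_r/M_o = 971.5/204.7 = 4.746.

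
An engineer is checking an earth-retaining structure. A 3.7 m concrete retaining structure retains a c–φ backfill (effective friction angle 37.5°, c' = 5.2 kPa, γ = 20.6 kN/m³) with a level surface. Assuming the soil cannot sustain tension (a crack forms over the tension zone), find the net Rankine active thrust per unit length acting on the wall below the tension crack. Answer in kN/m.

K_a = 0.2432; √K_a = 0.4931.
Tension-crack depth z_c = 2c/(γ√K_a) = 2×5.2/(20.6×0.4931) = 1.024 m.
σ_a at base = K_a γ H − 2c√K_a = 0.2432×20.6×3.7 − 2×5.2×0.4931 = 13.41 kPa.
P_a = ½ × 13.41 × (H − z_c) = 0.5×13.41×2.676 = 17.94 kN/m.

17.9 kN/m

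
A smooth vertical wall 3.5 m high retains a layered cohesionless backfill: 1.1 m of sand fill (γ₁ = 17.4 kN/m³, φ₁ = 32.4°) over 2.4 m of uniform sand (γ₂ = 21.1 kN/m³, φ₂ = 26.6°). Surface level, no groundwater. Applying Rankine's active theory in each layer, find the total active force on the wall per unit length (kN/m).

K_a1 = tan²(45°−32.4°/2) = 0.3022; K_a2 = tan²(45°−26.6°/2) = 0.3814.
Layer 1: σ at base = K_a1 γ₁ h₁ = 5.785 kPa; P₁ = ½×5.785×1.1 = 3.182.
Layer 2: σ_v at top = γ₁h₁ = 19.14; σ_h top = K_a2×19.14 = 7.301; σ_h base = K_a2×(19.14+21.1×2.4) = 26.62.
P₂ = ½(7.301+26.62)×2.4 = 40.70. Total P_a = 3.182+40.70 = 43.88 kN/m.

43.9 kN/m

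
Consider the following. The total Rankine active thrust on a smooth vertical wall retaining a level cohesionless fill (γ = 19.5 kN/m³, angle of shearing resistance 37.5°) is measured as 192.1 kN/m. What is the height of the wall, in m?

K_a = 0.2432. P_a = ½ K_a γ H² ⇒ H = √(2P_a/(K_a γ)).
H = √(2×192.1/(0.2432×19.5)) = 9.001 m.

9.00 m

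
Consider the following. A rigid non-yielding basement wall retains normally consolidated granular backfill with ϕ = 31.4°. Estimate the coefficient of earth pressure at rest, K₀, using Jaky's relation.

0.479

K₀ = 1 − sin φ' = 1 − sin 31.4° = 0.4790.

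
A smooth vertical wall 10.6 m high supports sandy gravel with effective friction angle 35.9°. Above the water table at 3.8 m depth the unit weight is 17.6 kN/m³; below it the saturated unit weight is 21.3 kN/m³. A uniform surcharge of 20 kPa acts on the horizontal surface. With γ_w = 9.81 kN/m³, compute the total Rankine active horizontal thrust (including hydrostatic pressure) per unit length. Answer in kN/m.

503 kN/m

K_a = tan²(45° − φ/2) = 0.2607.
γ' = 21.3 − 9.81 = 11.49 kN/m³. h₂ = H − d_w = 6.8 m.
σ'_h: at surface K_a·q = 5.215; at WT K_a(q+γd_w) = 22.65; at base K_a(q+γd_w+γ'h₂) = 43.02 kPa.
P₁ = ½(5.215+22.65)×3.8 = 52.95; P₂ = ½(22.65+43.02)×6.8 = 223.3; P_w = ½γ_w h₂² = 226.8.
Total = 52.95+223.3+226.8 = 503.1 kN/m.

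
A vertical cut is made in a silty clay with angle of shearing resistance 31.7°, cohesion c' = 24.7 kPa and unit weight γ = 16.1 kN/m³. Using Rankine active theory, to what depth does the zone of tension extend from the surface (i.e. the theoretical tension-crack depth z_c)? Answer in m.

K_a = tan²(45° − 31.7°/2) = 0.3111; √K_a = 0.5577.
The active pressure is zero where K_a γ z = 2c√K_a, so z_c = 2c/(γ√K_a) = 2×24.7/(16.1×0.5577) = 5.501 m.

5.50 m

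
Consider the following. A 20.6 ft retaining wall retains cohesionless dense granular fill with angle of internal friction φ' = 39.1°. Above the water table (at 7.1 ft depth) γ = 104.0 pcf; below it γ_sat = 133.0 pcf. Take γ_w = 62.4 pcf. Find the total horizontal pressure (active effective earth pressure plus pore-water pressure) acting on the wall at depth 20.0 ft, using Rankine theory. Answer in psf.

1180 psf

K_a = (1 − sin φ)/(1 + sin φ) = 0.2265.
γ' = 133.0 − 62.4 = 70.60 pcf.
Effective vertical stress at 20.0 ft: σ'_v = 104.0×7.1 + 70.60×12.9 = 1649 psf.
σ'_h = K_a σ'_v = 0.2265 × 1649 = 373.5 psf; u = γ_w × 12.9 = 805.0 psf.
Total σ_h = 373.5 + 805.0 = 1178 psf.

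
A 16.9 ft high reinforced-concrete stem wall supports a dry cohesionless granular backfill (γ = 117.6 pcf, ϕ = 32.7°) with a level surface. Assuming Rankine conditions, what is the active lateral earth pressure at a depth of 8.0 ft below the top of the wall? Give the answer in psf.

281 psf

K_a = (1 − sin φ)/(1 + sin φ) = 0.2985.
σ_h = K_a γ z = 0.2985 × 117.6 × 8.0 = 280.8 psf.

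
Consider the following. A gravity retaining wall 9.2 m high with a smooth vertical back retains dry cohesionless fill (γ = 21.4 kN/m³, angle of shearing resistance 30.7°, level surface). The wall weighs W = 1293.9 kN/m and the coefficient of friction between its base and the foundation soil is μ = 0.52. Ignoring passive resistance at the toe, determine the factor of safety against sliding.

2.29

K_a = tan²(45° − 30.7°/2) = 0.3240.
P_a = ½K_aγH² = 0.5×0.3240×21.4×9.2² = 293.5 kN/m, acting at H/3 = 3.067 m above the base.
FS_sliding = μW / P_a = 0.52×1293.9 / 293.5 = 2.293.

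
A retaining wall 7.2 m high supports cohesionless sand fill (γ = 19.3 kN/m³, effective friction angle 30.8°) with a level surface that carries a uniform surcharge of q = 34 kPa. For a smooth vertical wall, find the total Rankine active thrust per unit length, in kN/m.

240 kN/m

K_a = tan²(45° − φ/2) = 0.3227.
Soil triangle: ½ K_a γ H² = 0.5×0.3227×19.3×7.2² = 161.4 kN/m.
Surcharge rectangle: K_a q H = 0.3227×34×7.2 = 79.00 kN/m.
Total = 161.4 + 79.00 = 240.4 kN/m.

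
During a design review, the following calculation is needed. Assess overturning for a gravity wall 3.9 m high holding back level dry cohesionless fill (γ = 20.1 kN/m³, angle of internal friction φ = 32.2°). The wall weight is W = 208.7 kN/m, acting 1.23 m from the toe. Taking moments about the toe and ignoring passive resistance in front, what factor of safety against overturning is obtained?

4.24

K_a = tan²(45° − 32.2°/2) = 0.3047.
P_a = ½K_aγH² = 0.5×0.3047×20.1×3.9² = 46.58 kN/m, acting at H/3 = 1.300 m above the base.
Overturning moment M_o = P_a × H/3 = 46.58 × 1.300 = 60.56.
Resisting moment M_r = W × 1.23 = 208.7 × 1.23 = 256.7.
FS_overturning = M_r/M_o = 256.7/60.56 = 4.239.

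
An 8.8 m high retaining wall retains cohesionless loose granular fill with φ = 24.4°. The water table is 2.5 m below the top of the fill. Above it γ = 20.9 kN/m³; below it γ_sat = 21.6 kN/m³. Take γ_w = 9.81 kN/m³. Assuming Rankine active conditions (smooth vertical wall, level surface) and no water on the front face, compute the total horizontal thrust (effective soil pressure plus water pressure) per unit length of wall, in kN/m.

K_a = tan²(45° − φ/2) = 0.4153.
γ' = 21.6 − 9.81 = 11.79 kN/m³. Depth below WT = 6.3 m.
σ'_h at WT = K_a γ d_w = 21.70 kPa; at base = 21.70 + K_a γ' × 6.3 = 52.55 kPa.
P₁ (0–2.5 m) = ½×21.70×2.5 = 27.13. P₂ (2.5–8.8 m) = ½(21.70+52.55)×6.3 = 233.9.
P_w = ½ γ_w h₂² = 0.5×9.81×6.3² = 194.7. Total = 27.13+233.9+194.7 = 455.7 kN/m.

456 kN/m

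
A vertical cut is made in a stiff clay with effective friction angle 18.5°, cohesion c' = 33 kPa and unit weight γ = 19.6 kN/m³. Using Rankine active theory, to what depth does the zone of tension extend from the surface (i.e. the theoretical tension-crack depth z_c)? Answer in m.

K_a = tan²(45° − 18.5°/2) = 0.5183; √K_a = 0.7199.
The active pressure is zero where K_a γ z = 2c√K_a, so z_c = 2c/(γ√K_a) = 2×33/(19.6×0.7199) = 4.678 m.

4.68 m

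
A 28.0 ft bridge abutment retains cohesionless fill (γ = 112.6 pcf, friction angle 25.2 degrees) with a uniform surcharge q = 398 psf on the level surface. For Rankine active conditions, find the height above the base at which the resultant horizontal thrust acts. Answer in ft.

10.3 ft

K_a = 0.4027.
Triangular part P₁ = ½K_aγH² = 17780 at H/3 = 9.333 ft; rectangular part P₂ = K_a q H = 4488 at H/2 = 14.00 ft.
ȳ = (P₁·9.333 + P₂·14.00)/(P₁+P₂) = 10.27 ft.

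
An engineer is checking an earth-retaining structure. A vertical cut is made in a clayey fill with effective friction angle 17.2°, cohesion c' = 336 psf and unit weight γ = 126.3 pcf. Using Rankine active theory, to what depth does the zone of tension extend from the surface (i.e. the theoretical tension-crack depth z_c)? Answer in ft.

7.22 ft

K_a = tan²(45° − 17.2°/2) = 0.5436; √K_a = 0.7373.
The active pressure is zero where K_a γ z = 2c√K_a, so z_c = 2c/(γ√K_a) = 2×336/(126.3×0.7373) = 7.217 ft.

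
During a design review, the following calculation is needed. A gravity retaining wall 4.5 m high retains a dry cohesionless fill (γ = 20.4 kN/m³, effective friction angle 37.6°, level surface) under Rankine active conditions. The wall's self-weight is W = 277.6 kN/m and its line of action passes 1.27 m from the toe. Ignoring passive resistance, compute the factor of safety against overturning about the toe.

4.70

K_a = tan²(45° − 37.6°/2) = 0.2421.
P_a = ½K_aγH² = 0.5×0.2421×20.4×4.5² = 50.01 kN/m, acting at H/3 = 1.500 m above the base.
Overturning moment M_o = P_a × H/3 = 50.01 × 1.500 = 75.02.
Resisting moment M_r = W × 1.27 = 277.6 × 1.27 = 352.6.
FS_overturning = M_r/M_o = 352.6/75.02 = 4.700.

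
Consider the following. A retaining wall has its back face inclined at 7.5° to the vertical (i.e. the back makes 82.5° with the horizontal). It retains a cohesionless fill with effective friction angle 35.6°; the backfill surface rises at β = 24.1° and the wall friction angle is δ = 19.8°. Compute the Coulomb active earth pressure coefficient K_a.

0.430

K_a = sin²(α+φ) / [sin²α · sin(α−δ) · (1 + √{sin(φ+δ)sin(φ−β) / (sin(α−δ)sin(α+β))})²].
With α = 82.5°, φ = 35.6°, δ = 19.8°, β = 24.1°: K_a = 0.4302.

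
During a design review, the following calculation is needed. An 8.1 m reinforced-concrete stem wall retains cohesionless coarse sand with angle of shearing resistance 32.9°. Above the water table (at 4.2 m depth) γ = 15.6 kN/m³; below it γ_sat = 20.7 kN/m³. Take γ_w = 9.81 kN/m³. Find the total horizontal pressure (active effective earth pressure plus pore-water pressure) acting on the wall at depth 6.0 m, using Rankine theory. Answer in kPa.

K_a = (1 − sin φ)/(1 + sin φ) = 0.2960.
γ' = 20.7 − 9.81 = 10.89 kN/m³.
Effective vertical stress at 6.0 m: σ'_v = 15.6×4.2 + 10.89×1.80 = 85.12 kPa.
σ'_h = K_a σ'_v = 0.2960 × 85.12 = 25.20 kPa; u = γ_w × 1.80 = 17.66 kPa.
Total σ_h = 25.20 + 17.66 = 42.86 kPa.

42.9 kPa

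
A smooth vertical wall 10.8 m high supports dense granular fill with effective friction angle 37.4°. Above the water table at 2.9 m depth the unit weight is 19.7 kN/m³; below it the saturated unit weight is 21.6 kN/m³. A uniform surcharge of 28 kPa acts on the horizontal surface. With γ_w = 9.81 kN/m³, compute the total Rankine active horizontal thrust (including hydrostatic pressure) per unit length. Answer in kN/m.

600 kN/m

K_a = tan²(45° − φ/2) = 0.2443.
γ' = 21.6 − 9.81 = 11.79 kN/m³. h₂ = H − d_w = 7.9 m.
σ'_h: at surface K_a·q = 6.839; at WT K_a(q+γd_w) = 20.79; at base K_a(q+γd_w+γ'h₂) = 43.55 kPa.
P₁ = ½(6.839+20.79)×2.9 = 40.07; P₂ = ½(20.79+43.55)×7.9 = 254.1; P_w = ½γ_w h₂² = 306.1.
Total = 40.07+254.1+306.1 = 600.3 kN/m.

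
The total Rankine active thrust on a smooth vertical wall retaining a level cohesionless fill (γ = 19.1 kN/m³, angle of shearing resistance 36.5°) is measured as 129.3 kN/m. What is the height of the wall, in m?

7.30 m

K_a = 0.2541. P_a = ½ K_a γ H² ⇒ H = √(2P_a/(K_a γ)).
H = √(2×129.3/(0.2541×19.1)) = 7.300 m.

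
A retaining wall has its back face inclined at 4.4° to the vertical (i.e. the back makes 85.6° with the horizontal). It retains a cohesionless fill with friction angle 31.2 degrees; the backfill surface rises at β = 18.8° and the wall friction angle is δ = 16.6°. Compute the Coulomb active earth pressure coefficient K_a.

K_a = sin²(α+φ) / [sin²α · sin(α−δ) · (1 + √{sin(φ+δ)sin(φ−β) / (sin(α−δ)sin(α+β))})²].
With α = 85.6°, φ = 31.2°, δ = 16.6°, β = 18.8°: K_a = 0.4261.

0.426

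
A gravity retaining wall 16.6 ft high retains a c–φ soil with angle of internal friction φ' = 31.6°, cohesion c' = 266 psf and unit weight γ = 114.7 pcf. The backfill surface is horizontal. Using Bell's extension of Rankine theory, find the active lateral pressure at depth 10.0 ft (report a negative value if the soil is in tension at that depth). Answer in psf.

K_a = (1 − sin φ)/(1 + sin φ) = 0.3123.
σ_a = K_a γ z − 2c√K_a = 0.3123×114.7×10.0 − 2×266×0.5589 = 60.94 psf.

60.9 psf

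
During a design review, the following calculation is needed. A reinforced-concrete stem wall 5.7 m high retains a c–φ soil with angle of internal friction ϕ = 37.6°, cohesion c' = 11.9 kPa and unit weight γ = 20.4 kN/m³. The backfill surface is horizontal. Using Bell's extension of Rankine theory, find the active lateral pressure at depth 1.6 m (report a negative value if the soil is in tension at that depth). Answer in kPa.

K_a = (1 − sin φ)/(1 + sin φ) = 0.2421.
σ_a = K_a γ z − 2c√K_a = 0.2421×20.4×1.6 − 2×11.9×0.4921 = -3.808 kPa.

-3.81 kPa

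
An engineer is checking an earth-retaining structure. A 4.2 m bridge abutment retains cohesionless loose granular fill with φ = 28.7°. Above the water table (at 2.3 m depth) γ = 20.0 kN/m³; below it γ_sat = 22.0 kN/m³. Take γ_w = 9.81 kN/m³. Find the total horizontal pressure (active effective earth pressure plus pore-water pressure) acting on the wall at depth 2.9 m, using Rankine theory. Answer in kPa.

24.6 kPa

K_a = (1 − sin φ)/(1 + sin φ) = 0.3511.
γ' = 22.0 − 9.81 = 12.19 kN/m³.
Effective vertical stress at 2.9 m: σ'_v = 20.0×2.3 + 12.19×0.600 = 53.31 kPa.
σ'_h = K_a σ'_v = 0.3511 × 53.31 = 18.72 kPa; u = γ_w × 0.600 = 5.886 kPa.
Total σ_h = 18.72 + 5.886 = 24.61 kPa.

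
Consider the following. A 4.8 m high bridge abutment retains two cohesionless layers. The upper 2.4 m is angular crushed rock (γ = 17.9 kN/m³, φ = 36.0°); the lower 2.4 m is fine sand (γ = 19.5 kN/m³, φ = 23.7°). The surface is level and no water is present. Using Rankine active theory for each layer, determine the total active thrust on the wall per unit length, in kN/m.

81.3 kN/m

K_a1 = tan²(45°−36.0°/2) = 0.2596; K_a2 = tan²(45°−23.7°/2) = 0.4266.
Layer 1: σ at base = K_a1 γ₁ h₁ = 11.15 kPa; P₁ = ½×11.15×2.4 = 13.38.
Layer 2: σ_v at top = γ₁h₁ = 42.96; σ_h top = K_a2×42.96 = 18.33; σ_h base = K_a2×(42.96+19.5×2.4) = 38.29.
P₂ = ½(18.33+38.29)×2.4 = 67.94. Total P_a = 13.38+67.94 = 81.32 kN/m.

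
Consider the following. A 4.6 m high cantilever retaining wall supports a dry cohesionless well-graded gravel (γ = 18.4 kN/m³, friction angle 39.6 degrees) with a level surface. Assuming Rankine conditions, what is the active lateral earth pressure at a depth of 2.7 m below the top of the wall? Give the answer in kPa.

11.0 kPa

K_a = (1 − sin φ)/(1 + sin φ) = 0.2214.
σ_h = K_a γ z = 0.2214 × 18.4 × 2.7 = 11.00 kPa.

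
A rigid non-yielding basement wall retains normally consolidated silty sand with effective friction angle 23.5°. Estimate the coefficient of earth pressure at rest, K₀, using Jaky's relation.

0.601

K₀ = 1 − sin φ' = 1 − sin 23.5° = 0.6013.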